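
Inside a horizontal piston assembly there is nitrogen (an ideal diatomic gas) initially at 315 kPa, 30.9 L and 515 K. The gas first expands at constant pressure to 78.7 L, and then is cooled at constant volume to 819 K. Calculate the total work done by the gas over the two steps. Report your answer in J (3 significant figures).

Step 1 (isobaric): W = PΔV = (315 kPa)(78.7 − 30.9 L) = 15057 J.
Step 2 (isochoric): W = 0 (constant volume).
W_total = 15057 + 0 = 15057 J.

W_total ≈ 15100 J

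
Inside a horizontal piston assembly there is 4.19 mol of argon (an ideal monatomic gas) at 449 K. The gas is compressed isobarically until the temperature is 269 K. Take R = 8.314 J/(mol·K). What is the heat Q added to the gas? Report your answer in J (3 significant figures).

Isobaric: W = nRΔT = (4.19)(8.314)(-180) = -6270 J.
ΔU = nCᵥΔT with Cᵥ = 3R/2: ΔU = (4.19)(12.47)(-180) = -9406 J.
Q = ΔU + W = -9406 − 6270 = -15676 J.

Q ≈ -15700 J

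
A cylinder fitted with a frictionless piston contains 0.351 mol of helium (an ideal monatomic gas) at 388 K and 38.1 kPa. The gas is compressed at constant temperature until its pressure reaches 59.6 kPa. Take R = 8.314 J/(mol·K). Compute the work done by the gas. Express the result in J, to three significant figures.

W ≈ -507 J

Isothermal process: W = nRT ln(V₂/V₁) = nRT ln(P₁/P₂).
W = (0.351)(8.314)(388) × ln(38.1/59.6)
  = 1132 × ln(0.6393) = 1132 × -0.4474
W_by_gas = -506.6 J.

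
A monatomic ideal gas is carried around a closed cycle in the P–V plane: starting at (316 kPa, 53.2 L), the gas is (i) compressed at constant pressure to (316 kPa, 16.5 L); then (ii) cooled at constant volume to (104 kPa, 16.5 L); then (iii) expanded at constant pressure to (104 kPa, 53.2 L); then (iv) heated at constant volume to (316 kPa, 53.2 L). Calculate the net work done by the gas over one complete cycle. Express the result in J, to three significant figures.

W_net ≈ -7780 J

Constant-volume legs do no work.
W(i) = (316)(16.5 − 53.2) = -11597 J; W(iii) = (104)(53.2 − 16.5) = 3817 J.
W_net = -11597 + 3817 = -7780 J (the counter-clockwise enclosed area).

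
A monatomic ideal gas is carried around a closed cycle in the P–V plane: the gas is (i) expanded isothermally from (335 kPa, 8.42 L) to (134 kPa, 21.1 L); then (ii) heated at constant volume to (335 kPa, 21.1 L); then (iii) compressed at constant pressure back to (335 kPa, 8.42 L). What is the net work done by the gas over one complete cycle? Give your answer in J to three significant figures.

Leg (i): W = PᵢVᵢ ln(V_f/Vᵢ) = (2821) ln(21.1/8.42) = 2591 J.
Leg (ii): W = 0.
Leg (iii): W = PΔV = (335)(8.42 − 21.1) = -4248 J.
W_net = 2591 − 4248 = -1657 J.

W_net ≈ -1660 J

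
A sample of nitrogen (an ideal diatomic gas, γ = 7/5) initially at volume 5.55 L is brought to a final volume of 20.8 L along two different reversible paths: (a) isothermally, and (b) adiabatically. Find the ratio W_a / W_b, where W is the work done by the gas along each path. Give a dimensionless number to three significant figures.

Path (a) isothermal: W = P₁V₁ ln(V₂/V₁) → W_a/(P₁V₁) = 1.321.
Path (b) adiabatic: W = P₁V₁(1 − (V₁/V₂)^(γ−1))/(γ−1) → W_b/(P₁V₁) = 1.026.
W_a / W_b = 1.321 / 1.026 = 1.287.

W_a / W_b ≈ 1.29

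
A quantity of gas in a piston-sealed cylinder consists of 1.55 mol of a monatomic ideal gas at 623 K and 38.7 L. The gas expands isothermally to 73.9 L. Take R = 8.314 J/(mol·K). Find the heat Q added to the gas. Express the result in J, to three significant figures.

Isothermal ⇒ ΔU = 0, so Q = W = nRT ln(V₂/V₁).
Q = (1.55)(8.314)(623) ln(73.9/38.7) = 8028 × 0.6469 = 5193 J.

Q ≈ 5190 J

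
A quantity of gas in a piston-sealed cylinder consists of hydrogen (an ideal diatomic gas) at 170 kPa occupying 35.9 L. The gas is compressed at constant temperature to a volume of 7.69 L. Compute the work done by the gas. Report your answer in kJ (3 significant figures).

W ≈ -9.40 kJ

Isothermal: W = nRT ln(V₂/V₁) = P₁V₁ ln(V₂/V₁).
P₁V₁ = (170 kPa)(35.9 L) = 6103 J.
W = 6103 × ln(7.69/35.9) = 6103 × -1.541
W_by_gas = -9404 J.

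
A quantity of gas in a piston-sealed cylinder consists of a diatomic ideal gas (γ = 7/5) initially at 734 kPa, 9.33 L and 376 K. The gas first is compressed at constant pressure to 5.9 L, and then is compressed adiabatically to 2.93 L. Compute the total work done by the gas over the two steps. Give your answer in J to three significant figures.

Step 1 (isobaric): W = PΔV = (734 kPa)(5.9 − 9.33 L) = -2518 J.
After step 1: P = 734 kPa, V = 5.9 L, T = 237.8 K.
Step 2 (adiabatic): W = (P₁V₁ − P₂V₂)/(γ−1) = (4331 − 5730)/0.4 = -3498 J.
W_total = -2518 − 3498 = -6016 J.

W_total ≈ -6020 J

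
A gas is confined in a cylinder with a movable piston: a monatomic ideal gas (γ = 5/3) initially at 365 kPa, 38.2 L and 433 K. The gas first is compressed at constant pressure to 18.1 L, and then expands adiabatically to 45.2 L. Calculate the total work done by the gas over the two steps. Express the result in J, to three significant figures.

Step 1 (isobaric): W = PΔV = (365 kPa)(18.1 − 38.2 L) = -7337 J.
After step 1: P = 365 kPa, V = 18.1 L, T = 205.2 K.
Step 2 (adiabatic): W = (P₁V₁ − P₂V₂)/(γ−1) = (6607 − 3589)/0.667 = 4526 J.
W_total = -7337 + 4526 = -2811 J.

W_total ≈ -2810 J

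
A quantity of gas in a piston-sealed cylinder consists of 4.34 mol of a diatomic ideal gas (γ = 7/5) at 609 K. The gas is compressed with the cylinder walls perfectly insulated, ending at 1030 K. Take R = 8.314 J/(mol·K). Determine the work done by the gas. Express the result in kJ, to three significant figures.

Adiabatic ⇒ Q = 0, so W_by = −ΔU = nCᵥ(T₁ − T₂).
Cᵥ = 5R/2 = 20.79 J/(mol·K).
W = (4.34)(20.79)(609 − 1030) = -37977 J.

W ≈ -38.0 kJ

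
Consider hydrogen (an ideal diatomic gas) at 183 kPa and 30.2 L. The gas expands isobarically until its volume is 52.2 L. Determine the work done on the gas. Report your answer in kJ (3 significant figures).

W ≈ -4.03 kJ

Isobaric: W = P ΔV.
W = (183 kPa)(52.2 − 30.2 L) = (183)(22) = 4026 J.
Work on gas = −W_by = -4026 J.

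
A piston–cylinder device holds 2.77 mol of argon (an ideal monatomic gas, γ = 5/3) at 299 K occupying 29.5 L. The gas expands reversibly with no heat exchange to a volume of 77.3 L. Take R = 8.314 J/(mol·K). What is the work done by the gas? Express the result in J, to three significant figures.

Adiabatic: TV^(γ−1) = const with γ = 5/3.
T₂ = T₁ (V₁/V₂)^(γ−1) = 299 × (29.5/77.3)^0.667 = 299 × 0.5261 = 157.3 K.
W_by = nCᵥ(T₁ − T₂) = (2.77)(12.47)(299 − 157.3) = 4895 J.

W ≈ 4890 J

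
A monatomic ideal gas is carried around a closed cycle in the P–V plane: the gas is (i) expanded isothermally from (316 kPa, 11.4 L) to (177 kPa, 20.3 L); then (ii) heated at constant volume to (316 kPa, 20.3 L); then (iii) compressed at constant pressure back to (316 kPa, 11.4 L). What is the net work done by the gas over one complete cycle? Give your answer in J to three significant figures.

Leg (i): W = PᵢVᵢ ln(V_f/Vᵢ) = (3602) ln(20.3/11.4) = 2079 J.
Leg (ii): W = 0.
Leg (iii): W = PΔV = (316)(11.4 − 20.3) = -2812 J.
W_net = 2079 − 2812 = -733.8 J.

W_net ≈ -734 J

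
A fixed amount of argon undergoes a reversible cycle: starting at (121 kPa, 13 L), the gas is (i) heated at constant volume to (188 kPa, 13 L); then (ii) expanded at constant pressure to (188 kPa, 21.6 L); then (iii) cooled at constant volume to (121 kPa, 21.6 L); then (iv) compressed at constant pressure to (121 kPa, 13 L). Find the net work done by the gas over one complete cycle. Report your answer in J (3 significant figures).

Constant-volume legs do no work.
W(ii) = (188)(21.6 − 13) = 1617 J; W(iv) = (121)(13 − 21.6) = -1041 J.
W_net = 1617 − 1041 = 576.2 J (the clockwise enclosed area).

W_net ≈ 576 J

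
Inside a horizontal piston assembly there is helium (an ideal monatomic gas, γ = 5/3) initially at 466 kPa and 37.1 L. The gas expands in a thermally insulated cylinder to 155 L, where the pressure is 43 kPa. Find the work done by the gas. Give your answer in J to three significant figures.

Adiabatic: W = (P₁V₁ − P₂V₂)/(γ − 1) with γ = 5/3.
P₁V₁ = 17289 J, P₂V₂ = 6665 J.
W = (17289 − 6665) / 0.6667 = 15935 J.

W ≈ 15900 J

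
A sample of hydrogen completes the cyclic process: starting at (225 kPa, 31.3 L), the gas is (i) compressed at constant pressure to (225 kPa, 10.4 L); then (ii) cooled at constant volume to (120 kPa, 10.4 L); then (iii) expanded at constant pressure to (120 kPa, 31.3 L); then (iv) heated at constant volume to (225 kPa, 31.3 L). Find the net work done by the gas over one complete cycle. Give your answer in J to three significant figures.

W_net ≈ -2190 J

Constant-volume legs do no work.
W(i) = (225)(10.4 − 31.3) = -4702 J; W(iii) = (120)(31.3 − 10.4) = 2508 J.
W_net = -4702 + 2508 = -2194 J (the counter-clockwise enclosed area).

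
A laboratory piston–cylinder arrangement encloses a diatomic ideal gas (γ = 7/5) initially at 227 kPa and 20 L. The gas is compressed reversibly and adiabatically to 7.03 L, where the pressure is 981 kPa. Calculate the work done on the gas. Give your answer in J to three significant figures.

Adiabatic: W = (P₁V₁ − P₂V₂)/(γ − 1) with γ = 7/5.
P₁V₁ = 4540 J, P₂V₂ = 6896 J.
W = (4540 − 6896) / 0.4 = -5891 J.
Work on gas = −W_by = 5891 J.

W ≈ 5890 J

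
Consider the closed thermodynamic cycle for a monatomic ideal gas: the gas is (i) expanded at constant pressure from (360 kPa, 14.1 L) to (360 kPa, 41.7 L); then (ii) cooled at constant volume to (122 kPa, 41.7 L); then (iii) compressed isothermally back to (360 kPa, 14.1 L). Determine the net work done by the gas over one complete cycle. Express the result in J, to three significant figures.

Leg (i): W = PΔV = (360)(41.7 − 14.1) = 9936 J.
Leg (ii): W = 0.
Leg (iii): W = PᵢVᵢ ln(V_f/Vᵢ) = (5087) ln(14.1/41.7) = -5516 J.
W_net = 9936 − 5516 = 4420 J.

W_net ≈ 4420 J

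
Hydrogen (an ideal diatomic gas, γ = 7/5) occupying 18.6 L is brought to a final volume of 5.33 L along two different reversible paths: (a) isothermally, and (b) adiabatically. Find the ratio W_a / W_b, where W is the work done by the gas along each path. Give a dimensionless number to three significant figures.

W_a / W_b ≈ 0.771

Path (a) isothermal: W = P₁V₁ ln(V₂/V₁) → W_a/(P₁V₁) = -1.25.
Path (b) adiabatic: W = P₁V₁(1 − (V₁/V₂)^(γ−1))/(γ−1) → W_b/(P₁V₁) = -1.621.
W_a / W_b = -1.25 / -1.621 = 0.7708.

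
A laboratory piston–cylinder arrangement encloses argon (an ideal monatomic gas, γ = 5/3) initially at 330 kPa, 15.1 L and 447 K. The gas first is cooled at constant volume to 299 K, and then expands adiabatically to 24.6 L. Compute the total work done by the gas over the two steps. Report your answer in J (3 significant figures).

Step 1 (isochoric): W = 0 (constant volume).
After step 1: P = 220.7 kPa (V unchanged).
Step 2 (adiabatic): W = (P₁V₁ − P₂V₂)/(γ−1) = (3333 − 2407)/0.667 = 1389 J.
W_total = 0 + 1389 = 1389 J.

W_total ≈ 1390 J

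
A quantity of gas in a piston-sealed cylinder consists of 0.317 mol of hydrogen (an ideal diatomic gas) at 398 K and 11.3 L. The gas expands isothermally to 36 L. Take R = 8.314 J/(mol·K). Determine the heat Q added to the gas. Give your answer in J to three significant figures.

Isothermal ⇒ ΔU = 0, so Q = W = nRT ln(V₂/V₁).
Q = (0.317)(8.314)(398) ln(36/11.3) = 1049 × 1.159 = 1215 J.

Q ≈ 1220 J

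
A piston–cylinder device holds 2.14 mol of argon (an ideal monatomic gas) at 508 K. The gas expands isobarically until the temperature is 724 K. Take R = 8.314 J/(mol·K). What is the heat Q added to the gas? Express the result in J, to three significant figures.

Isobaric: W = nRΔT = (2.14)(8.314)(216) = 3843 J.
ΔU = nCᵥΔT with Cᵥ = 3R/2: ΔU = (2.14)(12.47)(216) = 5765 J.
Q = ΔU + W = 5765 + 3843 = 9608 J.

Q ≈ 9610 J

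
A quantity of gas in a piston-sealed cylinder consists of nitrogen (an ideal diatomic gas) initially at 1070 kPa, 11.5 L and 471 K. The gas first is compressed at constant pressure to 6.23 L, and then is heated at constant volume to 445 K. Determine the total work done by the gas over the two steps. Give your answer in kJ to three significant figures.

Step 1 (isobaric): W = PΔV = (1070 kPa)(6.23 − 11.5 L) = -5639 J.
Step 2 (isochoric): W = 0 (constant volume).
W_total = -5639 + 0 = -5639 J.

W_total ≈ -5.64 kJ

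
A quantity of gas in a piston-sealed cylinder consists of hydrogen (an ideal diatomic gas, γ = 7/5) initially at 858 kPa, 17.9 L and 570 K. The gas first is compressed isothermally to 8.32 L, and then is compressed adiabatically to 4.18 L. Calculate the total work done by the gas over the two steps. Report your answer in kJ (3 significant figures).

Step 1 (isothermal): W = P₁V₁ ln(V₂/V₁) = (15358) ln(8.32/17.9) = -11767 J.
After step 1: P = 1846 kPa, V = 8.32 L, T = 570 K.
Step 2 (adiabatic): W = (P₁V₁ − P₂V₂)/(γ−1) = (15358 − 20226)/0.4 = -12171 J.
W_total = -11767 − 12171 = -23937 J.

W_total ≈ -23.9 kJ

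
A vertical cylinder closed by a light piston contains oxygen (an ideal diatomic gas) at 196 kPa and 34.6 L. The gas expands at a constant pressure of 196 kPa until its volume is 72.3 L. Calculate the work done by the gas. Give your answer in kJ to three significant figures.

Isobaric: W = P ΔV.
W = (196 kPa)(72.3 − 34.6 L) = (196)(37.7) = 7389 J.

W ≈ 7.39 kJ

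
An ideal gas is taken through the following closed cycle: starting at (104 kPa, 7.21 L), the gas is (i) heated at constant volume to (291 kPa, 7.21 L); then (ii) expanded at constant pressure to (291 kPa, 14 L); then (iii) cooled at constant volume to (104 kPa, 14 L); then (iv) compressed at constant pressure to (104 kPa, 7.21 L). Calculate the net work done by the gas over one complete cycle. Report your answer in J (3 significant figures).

W_net ≈ 1270 J

Constant-volume legs do no work.
W(ii) = (291)(14 − 7.21) = 1976 J; W(iv) = (104)(7.21 − 14) = -706.2 J.
W_net = 1976 − 706.2 = 1270 J (the clockwise enclosed area).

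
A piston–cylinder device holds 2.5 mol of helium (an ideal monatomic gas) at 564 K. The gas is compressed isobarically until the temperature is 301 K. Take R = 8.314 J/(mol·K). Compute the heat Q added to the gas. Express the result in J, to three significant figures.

Q ≈ -13700 J

Isobaric: W = nRΔT = (2.5)(8.314)(-263) = -5466 J.
ΔU = nCᵥΔT with Cᵥ = 3R/2: ΔU = (2.5)(12.47)(-263) = -8200 J.
Q = ΔU + W = -8200 − 5466 = -13666 J.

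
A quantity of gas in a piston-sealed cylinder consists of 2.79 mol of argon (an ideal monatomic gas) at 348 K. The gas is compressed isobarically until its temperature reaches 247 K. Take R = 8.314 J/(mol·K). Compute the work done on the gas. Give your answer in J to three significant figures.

Isobaric: W = P ΔV = nR ΔT.
W = (2.79)(8.314)(247 − 348) = -2343 J.
Work on gas = −W_by = 2343 J.

W ≈ 2340 J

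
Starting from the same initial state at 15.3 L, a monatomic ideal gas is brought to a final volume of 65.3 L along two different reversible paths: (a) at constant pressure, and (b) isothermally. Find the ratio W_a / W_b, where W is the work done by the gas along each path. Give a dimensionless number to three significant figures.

W_a / W_b ≈ 2.25

Path (a) isobaric: W = P₁(V₂ − V₁) → W_a/(P₁V₁) = 3.268.
Path (b) isothermal: W = P₁V₁ ln(V₂/V₁) → W_b/(P₁V₁) = 1.451.
W_a / W_b = 3.268 / 1.451 = 2.252.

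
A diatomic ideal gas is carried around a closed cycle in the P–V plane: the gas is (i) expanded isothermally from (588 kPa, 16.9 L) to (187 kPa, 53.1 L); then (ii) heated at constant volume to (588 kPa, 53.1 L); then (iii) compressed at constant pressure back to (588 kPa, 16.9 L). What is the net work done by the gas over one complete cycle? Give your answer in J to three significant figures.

Leg (i): W = PᵢVᵢ ln(V_f/Vᵢ) = (9937) ln(53.1/16.9) = 11377 J.
Leg (ii): W = 0.
Leg (iii): W = PΔV = (588)(16.9 − 53.1) = -21286 J.
W_net = 11377 − 21286 = -9909 J.

W_net ≈ -9910 J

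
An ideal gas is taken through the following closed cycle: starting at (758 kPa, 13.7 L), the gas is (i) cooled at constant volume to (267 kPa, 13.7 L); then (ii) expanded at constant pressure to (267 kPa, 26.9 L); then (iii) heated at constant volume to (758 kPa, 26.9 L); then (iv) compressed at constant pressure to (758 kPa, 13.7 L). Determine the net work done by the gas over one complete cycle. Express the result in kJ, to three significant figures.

Constant-volume legs do no work.
W(ii) = (267)(26.9 − 13.7) = 3524 J; W(iv) = (758)(13.7 − 26.9) = -10006 J.
W_net = 3524 − 10006 = -6481 J (the counter-clockwise enclosed area).

W_net ≈ -6.48 kJ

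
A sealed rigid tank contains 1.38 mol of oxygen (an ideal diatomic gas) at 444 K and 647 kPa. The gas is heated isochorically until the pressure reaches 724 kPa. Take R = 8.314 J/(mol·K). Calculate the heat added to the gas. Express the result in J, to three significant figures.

Q ≈ 1520 J

Constant volume ⇒ W = 0, so Q = ΔU = nCᵥΔT with Cᵥ = 5R/2 = 20.79 J/(mol·K).
At constant V, T₂/T₁ = P₂/P₁ ⇒ ΔT = T₁(P₂/P₁ − 1) = 444·(724/647 − 1) = 52.84 K.
ΔU = (1.38)(20.79)(52.84) = 1516 J.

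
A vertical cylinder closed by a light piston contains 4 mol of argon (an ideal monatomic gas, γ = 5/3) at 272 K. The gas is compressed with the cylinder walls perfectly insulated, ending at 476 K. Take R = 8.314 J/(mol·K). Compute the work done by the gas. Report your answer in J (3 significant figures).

Adiabatic ⇒ Q = 0, so W_by = −ΔU = nCᵥ(T₁ − T₂).
Cᵥ = 3R/2 = 12.47 J/(mol·K).
W = (4)(12.47)(272 − 476) = -10176 J.

W ≈ -10200 J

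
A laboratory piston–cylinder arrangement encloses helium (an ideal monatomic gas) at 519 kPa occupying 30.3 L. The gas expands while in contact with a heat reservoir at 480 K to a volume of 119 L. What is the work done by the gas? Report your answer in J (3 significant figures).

W ≈ 21500 J

Isothermal: W = nRT ln(V₂/V₁) = P₁V₁ ln(V₂/V₁).
P₁V₁ = (519 kPa)(30.3 L) = 15726 J.
W = 15726 × ln(119/30.3) = 15726 × 1.368
W_by_gas = 21512 J.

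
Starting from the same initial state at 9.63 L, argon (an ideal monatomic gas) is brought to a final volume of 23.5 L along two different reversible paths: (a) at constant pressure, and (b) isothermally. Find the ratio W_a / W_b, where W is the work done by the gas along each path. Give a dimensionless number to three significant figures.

Path (a) isobaric: W = P₁(V₂ − V₁) → W_a/(P₁V₁) = 1.44.
Path (b) isothermal: W = P₁V₁ ln(V₂/V₁) → W_b/(P₁V₁) = 0.8921.
W_a / W_b = 1.44 / 0.8921 = 1.614.

W_a / W_b ≈ 1.61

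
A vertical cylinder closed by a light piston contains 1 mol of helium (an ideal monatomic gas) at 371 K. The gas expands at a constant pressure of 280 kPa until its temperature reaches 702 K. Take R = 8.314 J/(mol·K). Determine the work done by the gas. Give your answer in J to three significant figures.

W ≈ 2750 J

Isobaric: W = P ΔV = nR ΔT.
W = (1)(8.314)(702 − 371) = 2752 J.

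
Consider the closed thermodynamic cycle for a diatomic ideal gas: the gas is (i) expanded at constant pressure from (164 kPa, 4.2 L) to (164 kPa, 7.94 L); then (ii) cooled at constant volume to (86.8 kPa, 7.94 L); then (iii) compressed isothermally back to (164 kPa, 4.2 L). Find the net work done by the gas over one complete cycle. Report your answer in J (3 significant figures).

W_net ≈ 174 J

Leg (i): W = PΔV = (164)(7.94 − 4.2) = 613.4 J.
Leg (ii): W = 0.
Leg (iii): W = PᵢVᵢ ln(V_f/Vᵢ) = (689.2) ln(4.2/7.94) = -438.9 J.
W_net = 613.4 − 438.9 = 174.5 J.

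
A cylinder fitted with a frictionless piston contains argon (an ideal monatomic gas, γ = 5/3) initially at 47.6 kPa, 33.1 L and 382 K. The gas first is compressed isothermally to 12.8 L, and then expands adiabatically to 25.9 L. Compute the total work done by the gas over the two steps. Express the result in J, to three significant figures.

Step 1 (isothermal): W = P₁V₁ ln(V₂/V₁) = (1576) ln(12.8/33.1) = -1497 J.
After step 1: P = 123.1 kPa, V = 12.8 L, T = 382 K.
Step 2 (adiabatic): W = (P₁V₁ − P₂V₂)/(γ−1) = (1576 − 984.9)/0.667 = 886 J.
W_total = -1497 + 886 = -610.9 J.

W_total ≈ -611 J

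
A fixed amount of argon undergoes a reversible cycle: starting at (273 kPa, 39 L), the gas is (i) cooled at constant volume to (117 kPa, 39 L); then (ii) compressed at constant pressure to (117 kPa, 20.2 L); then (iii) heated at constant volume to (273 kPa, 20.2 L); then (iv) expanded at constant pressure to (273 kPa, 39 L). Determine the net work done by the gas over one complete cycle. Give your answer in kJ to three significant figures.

W_net ≈ 2.93 kJ

Constant-volume legs do no work.
W(ii) = (117)(20.2 − 39) = -2200 J; W(iv) = (273)(39 − 20.2) = 5132 J.
W_net = -2200 + 5132 = 2933 J (the clockwise enclosed area).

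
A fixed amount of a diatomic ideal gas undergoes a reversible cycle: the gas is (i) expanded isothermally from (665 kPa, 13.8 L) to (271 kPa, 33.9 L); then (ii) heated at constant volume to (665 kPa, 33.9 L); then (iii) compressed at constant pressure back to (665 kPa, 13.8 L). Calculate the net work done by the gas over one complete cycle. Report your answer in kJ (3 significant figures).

W_net ≈ -5.12 kJ

Leg (i): W = PᵢVᵢ ln(V_f/Vᵢ) = (9177) ln(33.9/13.8) = 8248 J.
Leg (ii): W = 0.
Leg (iii): W = PΔV = (665)(13.8 − 33.9) = -13366 J.
W_net = 8248 − 13366 = -5119 J.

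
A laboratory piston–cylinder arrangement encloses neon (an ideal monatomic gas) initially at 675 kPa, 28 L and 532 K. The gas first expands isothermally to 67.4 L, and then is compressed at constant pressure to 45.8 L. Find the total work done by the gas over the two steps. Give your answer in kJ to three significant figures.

Step 1 (isothermal): W = P₁V₁ ln(V₂/V₁) = (18900) ln(67.4/28) = 16603 J.
After step 1: P = 280.4 kPa, V = 67.4 L, T = 532 K.
Step 2 (isobaric): W = PΔV = (280.4 kPa)(45.8 − 67.4 L) = -6057 J.
W_total = 16603 − 6057 = 10546 J.

W_total ≈ 10.5 kJ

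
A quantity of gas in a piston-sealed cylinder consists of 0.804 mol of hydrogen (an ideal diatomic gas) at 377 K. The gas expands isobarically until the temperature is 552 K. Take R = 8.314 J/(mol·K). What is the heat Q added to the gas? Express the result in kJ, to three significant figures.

Q ≈ 4.09 kJ

Isobaric: W = nRΔT = (0.804)(8.314)(175) = 1170 J.
ΔU = nCᵥΔT with Cᵥ = 5R/2: ΔU = (0.804)(20.79)(175) = 2924 J.
Q = ΔU + W = 2924 + 1170 = 4094 J.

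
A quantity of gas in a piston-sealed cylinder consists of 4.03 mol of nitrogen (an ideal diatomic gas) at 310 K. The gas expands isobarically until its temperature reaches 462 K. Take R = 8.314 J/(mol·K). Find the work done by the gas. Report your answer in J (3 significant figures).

Isobaric: W = P ΔV = nR ΔT.
W = (4.03)(8.314)(462 − 310) = 5093 J.

W ≈ 5090 J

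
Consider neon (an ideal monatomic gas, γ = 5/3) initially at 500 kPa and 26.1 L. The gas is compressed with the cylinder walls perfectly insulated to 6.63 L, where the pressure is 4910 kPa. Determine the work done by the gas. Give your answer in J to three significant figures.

Adiabatic: W = (P₁V₁ − P₂V₂)/(γ − 1) with γ = 5/3.
P₁V₁ = 13050 J, P₂V₂ = 32553 J.
W = (13050 − 32553) / 0.6667 = -29255 J.

W ≈ -29300 J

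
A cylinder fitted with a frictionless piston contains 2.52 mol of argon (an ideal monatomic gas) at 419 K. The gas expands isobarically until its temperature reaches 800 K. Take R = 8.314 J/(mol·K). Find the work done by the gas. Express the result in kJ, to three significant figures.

W ≈ 7.98 kJ

Isobaric: W = P ΔV = nR ΔT.
W = (2.52)(8.314)(800 − 419) = 7982 J.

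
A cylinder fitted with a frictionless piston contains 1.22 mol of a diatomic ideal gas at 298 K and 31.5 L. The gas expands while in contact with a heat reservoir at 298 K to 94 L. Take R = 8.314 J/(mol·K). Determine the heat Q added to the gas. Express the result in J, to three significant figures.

Isothermal ⇒ ΔU = 0, so Q = W = nRT ln(V₂/V₁).
Q = (1.22)(8.314)(298) ln(94/31.5) = 3023 × 1.093 = 3305 J.

Q ≈ 3300 J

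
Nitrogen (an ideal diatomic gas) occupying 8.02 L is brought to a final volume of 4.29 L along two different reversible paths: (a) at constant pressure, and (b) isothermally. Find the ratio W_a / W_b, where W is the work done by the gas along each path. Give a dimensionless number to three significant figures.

Path (a) isobaric: W = P₁(V₂ − V₁) → W_a/(P₁V₁) = -0.4651.
Path (b) isothermal: W = P₁V₁ ln(V₂/V₁) → W_b/(P₁V₁) = -0.6257.
W_a / W_b = -0.4651 / -0.6257 = 0.7434.

W_a / W_b ≈ 0.743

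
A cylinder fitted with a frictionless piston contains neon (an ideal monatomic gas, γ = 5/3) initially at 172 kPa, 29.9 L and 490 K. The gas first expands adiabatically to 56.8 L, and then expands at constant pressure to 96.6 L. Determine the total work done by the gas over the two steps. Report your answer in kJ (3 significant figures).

Step 1 (adiabatic): W = (P₁V₁ − P₂V₂)/(γ−1) = (5143 − 3353)/0.667 = 2685 J.
After step 1: P = 59.03 kPa, V = 56.8 L, T = 319.5 K.
Step 2 (isobaric): W = PΔV = (59.03 kPa)(96.6 − 56.8 L) = 2349 J.
W_total = 2685 + 2349 = 5034 J.

W_total ≈ 5.03 kJ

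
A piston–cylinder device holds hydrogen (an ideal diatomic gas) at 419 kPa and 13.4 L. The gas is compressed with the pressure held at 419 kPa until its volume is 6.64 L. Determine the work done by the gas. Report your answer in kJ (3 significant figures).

Isobaric: W = P ΔV.
W = (419 kPa)(6.64 − 13.4 L) = (419)(-6.76) = -2832 J.

W ≈ -2.83 kJ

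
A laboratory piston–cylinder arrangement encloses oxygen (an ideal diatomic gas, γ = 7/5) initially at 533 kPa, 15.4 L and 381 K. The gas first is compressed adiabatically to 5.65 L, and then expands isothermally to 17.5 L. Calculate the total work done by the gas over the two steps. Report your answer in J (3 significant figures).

Step 1 (adiabatic): W = (P₁V₁ − P₂V₂)/(γ−1) = (8208 − 12258)/0.4 = -10126 J.
After step 1: P = 2170 kPa, V = 5.65 L, T = 569 K.
Step 2 (isothermal): W = P₁V₁ ln(V₂/V₁) = (12258) ln(17.5/5.65) = 13859 J.
W_total = -10126 + 13859 = 3733 J.

W_total ≈ 3730 J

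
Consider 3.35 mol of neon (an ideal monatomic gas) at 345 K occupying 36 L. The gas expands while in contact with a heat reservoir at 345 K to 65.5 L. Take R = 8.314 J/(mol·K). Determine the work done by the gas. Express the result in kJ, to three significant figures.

Isothermal: W = nRT ln(V₂/V₁).
W = (3.35)(8.314)(345) × ln(65.5/36)
  = 9609 × 0.5985
W_by_gas = 5751 J.

W ≈ 5.75 kJ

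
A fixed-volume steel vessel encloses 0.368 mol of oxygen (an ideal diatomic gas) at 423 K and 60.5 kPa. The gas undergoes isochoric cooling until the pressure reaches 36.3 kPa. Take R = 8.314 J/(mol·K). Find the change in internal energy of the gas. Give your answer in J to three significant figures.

ΔU ≈ -1290 J

Constant volume ⇒ W = 0, so Q = ΔU = nCᵥΔT with Cᵥ = 5R/2 = 20.79 J/(mol·K).
At constant V, T₂/T₁ = P₂/P₁ ⇒ ΔT = T₁(P₂/P₁ − 1) = 423·(36.3/60.5 − 1) = -169.2 K.
ΔU = (0.368)(20.79)(-169.2) = -1294 J.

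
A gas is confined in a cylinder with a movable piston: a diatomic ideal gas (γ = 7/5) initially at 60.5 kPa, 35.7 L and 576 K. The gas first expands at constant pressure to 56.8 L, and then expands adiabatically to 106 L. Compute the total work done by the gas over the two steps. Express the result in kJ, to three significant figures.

W_total ≈ 3.17 kJ

Step 1 (isobaric): W = PΔV = (60.5 kPa)(56.8 − 35.7 L) = 1277 J.
After step 1: P = 60.5 kPa, V = 56.8 L, T = 916.4 K.
Step 2 (adiabatic): W = (P₁V₁ − P₂V₂)/(γ−1) = (3436 − 2677)/0.4 = 1897 J.
W_total = 1277 + 1897 = 3174 J.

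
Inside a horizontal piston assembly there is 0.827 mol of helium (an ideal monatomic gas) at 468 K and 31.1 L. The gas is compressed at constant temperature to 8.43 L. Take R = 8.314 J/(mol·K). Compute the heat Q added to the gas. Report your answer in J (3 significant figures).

Isothermal ⇒ ΔU = 0, so Q = W = nRT ln(V₂/V₁).
Q = (0.827)(8.314)(468) ln(8.43/31.1) = 3218 × -1.305 = -4201 J.

Q ≈ -4200 J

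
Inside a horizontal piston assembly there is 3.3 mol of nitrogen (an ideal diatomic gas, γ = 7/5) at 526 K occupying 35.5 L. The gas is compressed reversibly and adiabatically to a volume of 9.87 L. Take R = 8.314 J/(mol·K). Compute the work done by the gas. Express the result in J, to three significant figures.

W ≈ -24100 J

Adiabatic: TV^(γ−1) = const with γ = 7/5.
T₂ = T₁ (V₁/V₂)^(γ−1) = 526 × (35.5/9.87)^0.4 = 526 × 1.669 = 877.7 K.
W_by = nCᵥ(T₁ − T₂) = (3.3)(20.79)(526 − 877.7) = -24124 J.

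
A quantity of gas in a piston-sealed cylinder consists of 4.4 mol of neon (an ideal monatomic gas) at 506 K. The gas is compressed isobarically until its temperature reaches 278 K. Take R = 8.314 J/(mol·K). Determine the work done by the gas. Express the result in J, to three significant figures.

W ≈ -8340 J

Isobaric: W = P ΔV = nR ΔT.
W = (4.4)(8.314)(278 − 506) = -8341 J.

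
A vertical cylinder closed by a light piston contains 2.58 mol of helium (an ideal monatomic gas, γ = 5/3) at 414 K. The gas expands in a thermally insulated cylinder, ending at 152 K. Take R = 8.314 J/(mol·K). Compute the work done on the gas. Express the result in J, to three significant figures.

Adiabatic ⇒ Q = 0, so W_by = −ΔU = nCᵥ(T₁ − T₂).
Cᵥ = 3R/2 = 12.47 J/(mol·K).
W = (2.58)(12.47)(414 − 152) = 8430 J.
Work on gas = −W_by = -8430 J.

W ≈ -8430 J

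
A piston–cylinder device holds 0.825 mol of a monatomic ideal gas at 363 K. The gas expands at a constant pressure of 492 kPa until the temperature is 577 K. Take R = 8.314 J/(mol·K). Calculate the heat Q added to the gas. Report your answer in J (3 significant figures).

Isobaric: W = nRΔT = (0.825)(8.314)(214) = 1468 J.
ΔU = nCᵥΔT with Cᵥ = 3R/2: ΔU = (0.825)(12.47)(214) = 2202 J.
Q = ΔU + W = 2202 + 1468 = 3670 J.

Q ≈ 3670 J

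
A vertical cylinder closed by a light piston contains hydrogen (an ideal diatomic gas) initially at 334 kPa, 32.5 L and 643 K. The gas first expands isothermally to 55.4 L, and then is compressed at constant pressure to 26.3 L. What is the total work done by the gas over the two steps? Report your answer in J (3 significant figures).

Step 1 (isothermal): W = P₁V₁ ln(V₂/V₁) = (10855) ln(55.4/32.5) = 5789 J.
After step 1: P = 195.9 kPa, V = 55.4 L, T = 643 K.
Step 2 (isobaric): W = PΔV = (195.9 kPa)(26.3 − 55.4 L) = -5702 J.
W_total = 5789 − 5702 = 87.59 J.

W_total ≈ 87.6 J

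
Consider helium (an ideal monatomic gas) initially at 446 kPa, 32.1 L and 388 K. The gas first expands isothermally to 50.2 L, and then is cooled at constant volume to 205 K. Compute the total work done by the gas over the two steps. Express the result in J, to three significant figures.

W_total ≈ 6400 J

Step 1 (isothermal): W = P₁V₁ ln(V₂/V₁) = (14317) ln(50.2/32.1) = 6402 J.
Step 2 (isochoric): W = 0 (constant volume).
W_total = 6402 + 0 = 6402 J.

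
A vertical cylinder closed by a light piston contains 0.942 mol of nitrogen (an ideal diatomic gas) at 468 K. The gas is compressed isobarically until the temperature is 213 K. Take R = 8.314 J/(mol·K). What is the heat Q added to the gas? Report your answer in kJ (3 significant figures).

Q ≈ -6.99 kJ

Isobaric: W = nRΔT = (0.942)(8.314)(-255) = -1997 J.
ΔU = nCᵥΔT with Cᵥ = 5R/2: ΔU = (0.942)(20.79)(-255) = -4993 J.
Q = ΔU + W = -4993 − 1997 = -6990 J.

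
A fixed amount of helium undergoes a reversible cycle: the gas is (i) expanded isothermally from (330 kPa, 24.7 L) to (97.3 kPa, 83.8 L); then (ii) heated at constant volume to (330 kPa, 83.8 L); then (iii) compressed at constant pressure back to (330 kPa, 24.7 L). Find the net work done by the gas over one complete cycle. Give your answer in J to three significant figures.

W_net ≈ -9550 J

Leg (i): W = PᵢVᵢ ln(V_f/Vᵢ) = (8151) ln(83.8/24.7) = 9958 J.
Leg (ii): W = 0.
Leg (iii): W = PΔV = (330)(24.7 − 83.8) = -19503 J.
W_net = 9958 − 19503 = -9545 J.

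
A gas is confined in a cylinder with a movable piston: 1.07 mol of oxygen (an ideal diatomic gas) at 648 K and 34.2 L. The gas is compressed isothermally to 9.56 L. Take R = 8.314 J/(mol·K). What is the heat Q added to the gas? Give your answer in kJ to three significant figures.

Q ≈ -7.35 kJ

Isothermal ⇒ ΔU = 0, so Q = W = nRT ln(V₂/V₁).
Q = (1.07)(8.314)(648) ln(9.56/34.2) = 5765 × -1.275 = -7348 J.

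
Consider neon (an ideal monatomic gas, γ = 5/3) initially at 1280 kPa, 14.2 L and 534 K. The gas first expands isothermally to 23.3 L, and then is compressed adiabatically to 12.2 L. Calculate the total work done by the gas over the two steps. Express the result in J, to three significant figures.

Step 1 (isothermal): W = P₁V₁ ln(V₂/V₁) = (18176) ln(23.3/14.2) = 9001 J.
After step 1: P = 780.1 kPa, V = 23.3 L, T = 534 K.
Step 2 (adiabatic): W = (P₁V₁ − P₂V₂)/(γ−1) = (18176 − 27979)/0.667 = -14704 J.
W_total = 9001 − 14704 = -5703 J.

W_total ≈ -5700 J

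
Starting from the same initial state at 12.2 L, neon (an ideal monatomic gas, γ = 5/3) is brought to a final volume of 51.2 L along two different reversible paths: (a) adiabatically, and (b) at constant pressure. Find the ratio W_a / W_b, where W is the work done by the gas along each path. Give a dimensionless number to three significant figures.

W_a / W_b ≈ 0.289

Path (a) adiabatic: W = P₁V₁(1 − (V₁/V₂)^(γ−1))/(γ−1) → W_a/(P₁V₁) = 0.9235.
Path (b) isobaric: W = P₁(V₂ − V₁) → W_b/(P₁V₁) = 3.197.
W_a / W_b = 0.9235 / 3.197 = 0.2889.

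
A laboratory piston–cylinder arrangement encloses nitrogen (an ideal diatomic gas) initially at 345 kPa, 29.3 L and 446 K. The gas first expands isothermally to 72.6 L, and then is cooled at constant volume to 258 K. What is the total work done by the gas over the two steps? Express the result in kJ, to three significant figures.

W_total ≈ 9.17 kJ

Step 1 (isothermal): W = P₁V₁ ln(V₂/V₁) = (10108) ln(72.6/29.3) = 9172 J.
Step 2 (isochoric): W = 0 (constant volume).
W_total = 9172 + 0 = 9172 J.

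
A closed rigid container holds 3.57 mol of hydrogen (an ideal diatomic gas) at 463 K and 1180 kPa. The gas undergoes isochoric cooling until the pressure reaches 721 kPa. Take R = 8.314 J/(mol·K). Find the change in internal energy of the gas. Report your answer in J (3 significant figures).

Constant volume ⇒ W = 0, so Q = ΔU = nCᵥΔT with Cᵥ = 5R/2 = 20.79 J/(mol·K).
At constant V, T₂/T₁ = P₂/P₁ ⇒ ΔT = T₁(P₂/P₁ − 1) = 463·(721/1180 − 1) = -180.1 K.
ΔU = (3.57)(20.79)(-180.1) = -13364 J.

ΔU ≈ -13400 J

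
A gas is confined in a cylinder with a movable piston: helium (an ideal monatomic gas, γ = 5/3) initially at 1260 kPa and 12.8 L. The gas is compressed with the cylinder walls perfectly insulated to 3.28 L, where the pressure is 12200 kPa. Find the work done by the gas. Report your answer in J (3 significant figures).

W ≈ -35800 J

Adiabatic: W = (P₁V₁ − P₂V₂)/(γ − 1) with γ = 5/3.
P₁V₁ = 16128 J, P₂V₂ = 40016 J.
W = (16128 − 40016) / 0.6667 = -35832 J.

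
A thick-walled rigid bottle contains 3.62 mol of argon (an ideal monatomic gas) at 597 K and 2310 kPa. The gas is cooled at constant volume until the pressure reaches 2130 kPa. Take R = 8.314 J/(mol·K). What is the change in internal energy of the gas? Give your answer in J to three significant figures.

ΔU ≈ -2100 J

Constant volume ⇒ W = 0, so Q = ΔU = nCᵥΔT with Cᵥ = 3R/2 = 12.47 J/(mol·K).
At constant V, T₂/T₁ = P₂/P₁ ⇒ ΔT = T₁(P₂/P₁ − 1) = 597·(2130/2310 − 1) = -46.52 K.
ΔU = (3.62)(12.47)(-46.52) = -2100 J.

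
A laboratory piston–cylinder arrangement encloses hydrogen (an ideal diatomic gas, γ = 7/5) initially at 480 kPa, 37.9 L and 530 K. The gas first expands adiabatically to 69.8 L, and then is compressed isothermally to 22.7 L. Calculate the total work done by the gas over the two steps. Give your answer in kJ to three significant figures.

W_total ≈ -6.15 kJ

Step 1 (adiabatic): W = (P₁V₁ − P₂V₂)/(γ−1) = (18192 − 14249)/0.4 = 9857 J.
After step 1: P = 204.1 kPa, V = 69.8 L, T = 415.1 K.
Step 2 (isothermal): W = P₁V₁ ln(V₂/V₁) = (14249) ln(22.7/69.8) = -16006 J.
W_total = 9857 − 16006 = -6149 J.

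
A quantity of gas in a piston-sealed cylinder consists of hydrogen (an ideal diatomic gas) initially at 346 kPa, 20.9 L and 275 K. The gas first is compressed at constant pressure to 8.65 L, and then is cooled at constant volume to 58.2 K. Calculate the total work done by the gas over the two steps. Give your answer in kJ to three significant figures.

W_total ≈ -4.24 kJ

Step 1 (isobaric): W = PΔV = (346 kPa)(8.65 − 20.9 L) = -4238 J.
Step 2 (isochoric): W = 0 (constant volume).
W_total = -4238 + 0 = -4238 J.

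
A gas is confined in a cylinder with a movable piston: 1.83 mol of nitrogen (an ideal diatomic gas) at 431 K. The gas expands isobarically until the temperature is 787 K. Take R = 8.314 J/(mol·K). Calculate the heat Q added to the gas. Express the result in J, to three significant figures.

Q ≈ 19000 J

Isobaric: W = nRΔT = (1.83)(8.314)(356) = 5416 J.
ΔU = nCᵥΔT with Cᵥ = 5R/2: ΔU = (1.83)(20.79)(356) = 13541 J.
Q = ΔU + W = 13541 + 5416 = 18957 J.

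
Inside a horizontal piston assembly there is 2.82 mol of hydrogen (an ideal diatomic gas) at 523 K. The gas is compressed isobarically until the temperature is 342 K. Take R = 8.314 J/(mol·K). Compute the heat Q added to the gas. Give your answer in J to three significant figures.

Q ≈ -14900 J

Isobaric: W = nRΔT = (2.82)(8.314)(-181) = -4244 J.
ΔU = nCᵥΔT with Cᵥ = 5R/2: ΔU = (2.82)(20.79)(-181) = -10609 J.
Q = ΔU + W = -10609 − 4244 = -14853 J.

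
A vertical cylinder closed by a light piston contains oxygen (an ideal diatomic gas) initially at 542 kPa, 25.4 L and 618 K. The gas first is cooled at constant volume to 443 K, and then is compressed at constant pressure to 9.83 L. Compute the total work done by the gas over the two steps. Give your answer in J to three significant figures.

Step 1 (isochoric): W = 0 (constant volume).
After step 1: P = 388.5 kPa (V unchanged).
Step 2 (isobaric): W = PΔV = (388.5 kPa)(9.83 − 25.4 L) = -6049 J.
W_total = 0 − 6049 = -6049 J.

W_total ≈ -6050 J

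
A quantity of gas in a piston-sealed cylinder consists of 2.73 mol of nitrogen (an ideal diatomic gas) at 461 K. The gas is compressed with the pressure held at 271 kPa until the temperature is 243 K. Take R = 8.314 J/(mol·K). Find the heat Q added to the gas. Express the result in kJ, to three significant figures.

Q ≈ -17.3 kJ

Isobaric: W = nRΔT = (2.73)(8.314)(-218) = -4948 J.
ΔU = nCᵥΔT with Cᵥ = 5R/2: ΔU = (2.73)(20.79)(-218) = -12370 J.
Q = ΔU + W = -12370 − 4948 = -17318 J.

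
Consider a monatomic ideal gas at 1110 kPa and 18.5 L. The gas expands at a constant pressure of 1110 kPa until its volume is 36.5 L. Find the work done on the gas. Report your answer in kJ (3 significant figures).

Isobaric: W = P ΔV.
W = (1110 kPa)(36.5 − 18.5 L) = (1110)(18) = 19980 J.
Work on gas = −W_by = -19980 J.

W ≈ -20.0 kJ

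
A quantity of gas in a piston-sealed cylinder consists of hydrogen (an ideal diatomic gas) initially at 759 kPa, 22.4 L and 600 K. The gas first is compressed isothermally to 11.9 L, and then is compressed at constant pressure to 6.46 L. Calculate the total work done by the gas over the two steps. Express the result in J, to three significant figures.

Step 1 (isothermal): W = P₁V₁ ln(V₂/V₁) = (17002) ln(11.9/22.4) = -10754 J.
After step 1: P = 1429 kPa, V = 11.9 L, T = 600 K.
Step 2 (isobaric): W = PΔV = (1429 kPa)(6.46 − 11.9 L) = -7772 J.
W_total = -10754 − 7772 = -18526 J.

W_total ≈ -18500 J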